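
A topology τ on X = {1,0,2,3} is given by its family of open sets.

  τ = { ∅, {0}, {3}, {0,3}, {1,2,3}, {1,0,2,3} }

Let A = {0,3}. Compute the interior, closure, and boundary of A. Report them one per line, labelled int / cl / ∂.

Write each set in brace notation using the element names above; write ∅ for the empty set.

open subsets of A: ∅, {0}, {3}, {0,3}; so int(A) = {0,3}
closure: X∖int(X∖A) = X∖∅ = {1,0,2,3}
∂A = {1,0,2,3} minus {0,3} = {1,2}

int(A) = {0,3}
cl(A)  = {1,0,2,3}
∂A     = {1,2}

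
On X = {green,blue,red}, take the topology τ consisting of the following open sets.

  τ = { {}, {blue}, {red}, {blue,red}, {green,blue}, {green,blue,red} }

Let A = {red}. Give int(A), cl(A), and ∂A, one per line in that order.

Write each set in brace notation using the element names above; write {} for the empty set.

int(A) = {red}
cl(A)  = {red}
∂A     = {}

interior: largest open inside A is {red} (from {}, {red})
cl via duality: int({green,blue}) = {green,blue}, so X∖{green,blue} = {red}
cl∖int = {}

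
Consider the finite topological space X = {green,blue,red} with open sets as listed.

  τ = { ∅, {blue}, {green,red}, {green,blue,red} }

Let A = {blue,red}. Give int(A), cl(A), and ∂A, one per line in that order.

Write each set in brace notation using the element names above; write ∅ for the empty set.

U open, U⊆A: ∅, {blue}. int(A) = ⋃ = {blue}
X∖A={green}, int(X∖A)=∅, hence cl(A)={green,blue,red}
∂A: remove int from cl → {green,red}

int(A) = {blue}
cl(A)  = {green,blue,red}
∂A     = {green,red}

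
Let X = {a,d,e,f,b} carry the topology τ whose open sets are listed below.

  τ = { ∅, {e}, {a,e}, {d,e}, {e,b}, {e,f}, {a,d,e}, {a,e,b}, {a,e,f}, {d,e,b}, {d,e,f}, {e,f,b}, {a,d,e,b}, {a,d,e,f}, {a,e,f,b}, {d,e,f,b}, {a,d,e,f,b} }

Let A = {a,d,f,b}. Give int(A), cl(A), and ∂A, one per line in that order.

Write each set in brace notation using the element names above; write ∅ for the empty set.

int(A) = ∅
cl(A)  = {a,d,f,b}
∂A     = {a,d,f,b}

interior: largest open inside A is ∅ (from ∅)
cl via duality: int({e}) = {e}, so X∖{e} = {a,d,f,b}
cl∖int = {a,d,f,b}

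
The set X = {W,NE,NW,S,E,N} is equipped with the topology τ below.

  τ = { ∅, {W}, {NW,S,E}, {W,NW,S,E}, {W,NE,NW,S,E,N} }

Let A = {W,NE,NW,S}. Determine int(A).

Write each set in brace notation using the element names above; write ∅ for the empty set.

{W}

U open, U⊆A: ∅, {W}. int(A) = ⋃ = {W}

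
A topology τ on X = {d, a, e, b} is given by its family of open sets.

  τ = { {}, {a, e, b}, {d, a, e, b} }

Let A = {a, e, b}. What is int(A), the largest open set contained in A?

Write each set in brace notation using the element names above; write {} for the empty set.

opens ⊆ A: {}, {a, e, b}; union → int = {a, e, b}

{a, e, b}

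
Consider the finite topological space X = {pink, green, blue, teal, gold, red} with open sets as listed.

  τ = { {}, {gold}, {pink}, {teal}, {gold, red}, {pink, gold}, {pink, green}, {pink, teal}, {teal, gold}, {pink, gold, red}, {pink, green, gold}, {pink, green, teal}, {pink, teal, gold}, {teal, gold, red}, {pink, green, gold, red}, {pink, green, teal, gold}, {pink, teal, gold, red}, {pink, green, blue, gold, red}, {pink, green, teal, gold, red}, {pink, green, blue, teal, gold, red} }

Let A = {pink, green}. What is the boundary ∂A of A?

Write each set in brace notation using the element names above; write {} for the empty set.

{blue}

interior: largest open inside A is {pink, green} (from {}, {pink}, {pink, green})
cl via duality: int({blue, teal, gold, red}) = {teal, gold, red}, so X∖{teal, gold, red} = {pink, green, blue}
cl∖int = {blue}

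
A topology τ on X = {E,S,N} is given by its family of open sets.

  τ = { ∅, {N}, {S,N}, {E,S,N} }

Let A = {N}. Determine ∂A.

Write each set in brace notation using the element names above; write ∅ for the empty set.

interior: largest open inside A is {N} (from ∅, {N})
cl via duality: int({E,S}) = ∅, so X∖∅ = {E,S,N}
cl∖int = {E,S}

{E,S}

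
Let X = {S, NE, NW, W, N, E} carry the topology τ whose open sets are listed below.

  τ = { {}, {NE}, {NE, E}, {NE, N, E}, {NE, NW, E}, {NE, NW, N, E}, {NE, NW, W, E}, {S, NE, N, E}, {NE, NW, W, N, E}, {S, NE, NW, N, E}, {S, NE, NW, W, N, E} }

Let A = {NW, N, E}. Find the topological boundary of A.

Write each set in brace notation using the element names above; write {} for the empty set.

U open, U⊆A: {}. int(A) = ⋃ = {}
X∖A={S, NE, W}, int(X∖A)={NE}, hence cl(A)={S, NW, W, N, E}
∂A: remove int from cl → {S, NW, W, N, E}

{S, NW, W, N, E}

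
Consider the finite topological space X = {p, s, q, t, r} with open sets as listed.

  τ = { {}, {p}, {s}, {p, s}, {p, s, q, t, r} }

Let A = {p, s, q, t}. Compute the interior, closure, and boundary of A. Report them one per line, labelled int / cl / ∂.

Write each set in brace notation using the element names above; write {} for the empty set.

int(A) = {p, s}
cl(A)  = {p, s, q, t, r}
∂A     = {q, t, r}

interior: largest open inside A is {p, s} (from {}, {s}, {p}, {p, s})
cl via duality: int({r}) = {}, so X∖{} = {p, s, q, t, r}
cl∖int = {q, t, r}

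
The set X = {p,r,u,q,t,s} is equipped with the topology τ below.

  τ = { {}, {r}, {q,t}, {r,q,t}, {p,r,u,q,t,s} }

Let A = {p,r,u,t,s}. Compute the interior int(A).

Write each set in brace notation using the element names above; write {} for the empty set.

{r}

open subsets of A: {}, {r}; so int(A) = {r}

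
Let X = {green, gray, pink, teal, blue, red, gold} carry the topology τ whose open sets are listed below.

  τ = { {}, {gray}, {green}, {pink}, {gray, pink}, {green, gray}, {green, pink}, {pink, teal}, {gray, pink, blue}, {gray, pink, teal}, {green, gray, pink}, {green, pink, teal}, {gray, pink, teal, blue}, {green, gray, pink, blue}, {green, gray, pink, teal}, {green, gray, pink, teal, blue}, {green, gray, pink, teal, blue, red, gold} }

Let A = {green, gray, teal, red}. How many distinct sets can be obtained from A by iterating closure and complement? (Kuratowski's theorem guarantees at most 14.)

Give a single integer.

8

cl via duality: int({pink, blue, gold}) = {pink}, so X∖{pink} = {green, gray, teal, blue, red, gold}
Write k for closure, c for complement:
  1. A     = {green, gray, teal, red}
  2. kA    = {green, gray, teal, blue, red, gold}
  3. cA    = {pink, blue, gold}
  4. ckA   = {pink}
  5. kcA   = {pink, teal, blue, red, gold}
  6. ckcA  = {green, gray}
  7. kckcA = {green, gray, blue, red, gold}
  8. ckckcA = {pink, teal}
applying k or c yields no new set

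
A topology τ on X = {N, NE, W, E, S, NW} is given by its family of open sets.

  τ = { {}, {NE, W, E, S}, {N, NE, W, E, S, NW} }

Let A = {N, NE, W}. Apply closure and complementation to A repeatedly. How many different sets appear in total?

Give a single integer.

closure: X∖int(X∖A) = X∖{} = {N, NE, W, E, S, NW}
Let k=closure and c=complement:
  1. A     = {N, NE, W}
  2. kA    = {N, NE, W, E, S, NW}
  3. cA    = {E, S, NW}
  4. ckA   = {}
— saturated at 4

4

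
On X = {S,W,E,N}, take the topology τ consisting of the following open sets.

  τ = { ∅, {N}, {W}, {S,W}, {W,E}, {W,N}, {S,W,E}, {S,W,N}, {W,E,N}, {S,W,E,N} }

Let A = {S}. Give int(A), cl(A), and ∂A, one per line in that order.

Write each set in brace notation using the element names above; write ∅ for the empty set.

int(A) = ∅
cl(A)  = {S}
∂A     = {S}

opens ⊆ A: ∅; union → int = ∅
complement {W,E,N}; its interior {W,E,N}; cl(A) = X∖{W,E,N} = {S}
boundary = {S} ∖ ∅ = {S}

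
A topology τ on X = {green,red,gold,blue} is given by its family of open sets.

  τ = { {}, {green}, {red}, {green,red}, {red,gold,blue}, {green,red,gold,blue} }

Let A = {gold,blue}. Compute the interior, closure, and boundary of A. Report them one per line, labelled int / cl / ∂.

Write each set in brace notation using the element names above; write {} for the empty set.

U open, U⊆A: {}. int(A) = ⋃ = {}
X∖A={green,red}, int(X∖A)={green,red}, hence cl(A)={gold,blue}
∂A: remove int from cl → {gold,blue}

int(A) = {}
cl(A)  = {gold,blue}
∂A     = {gold,blue}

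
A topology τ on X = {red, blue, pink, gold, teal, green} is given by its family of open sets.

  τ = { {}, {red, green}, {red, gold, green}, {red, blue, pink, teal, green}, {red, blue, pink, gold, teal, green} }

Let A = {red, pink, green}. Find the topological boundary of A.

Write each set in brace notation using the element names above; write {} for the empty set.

{blue, pink, gold, teal}

U open, U⊆A: {}, {red, green}. int(A) = ⋃ = {red, green}
X∖A={blue, gold, teal}, int(X∖A)={}, hence cl(A)={red, blue, pink, gold, teal, green}
∂A: remove int from cl → {blue, pink, gold, teal}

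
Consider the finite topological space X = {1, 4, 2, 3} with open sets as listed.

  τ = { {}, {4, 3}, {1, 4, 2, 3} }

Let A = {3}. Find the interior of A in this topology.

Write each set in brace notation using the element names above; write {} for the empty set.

U open, U⊆A: {}. int(A) = ⋃ = {}

{}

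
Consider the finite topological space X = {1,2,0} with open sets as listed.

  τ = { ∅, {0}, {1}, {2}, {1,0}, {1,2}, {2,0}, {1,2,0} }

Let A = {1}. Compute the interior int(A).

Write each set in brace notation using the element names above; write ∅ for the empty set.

interior: largest open inside A is {1} (from ∅, {1})

{1}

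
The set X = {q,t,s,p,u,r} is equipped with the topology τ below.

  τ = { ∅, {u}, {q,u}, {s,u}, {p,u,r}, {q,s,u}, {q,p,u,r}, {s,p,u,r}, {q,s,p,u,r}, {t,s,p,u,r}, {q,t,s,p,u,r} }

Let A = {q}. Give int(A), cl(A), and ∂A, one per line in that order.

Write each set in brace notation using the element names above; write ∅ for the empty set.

interior: largest open inside A is ∅ (from ∅)
cl via duality: int({t,s,p,u,r}) = {t,s,p,u,r}, so X∖{t,s,p,u,r} = {q}
cl∖int = {q}

int(A) = ∅
cl(A)  = {q}
∂A     = {q}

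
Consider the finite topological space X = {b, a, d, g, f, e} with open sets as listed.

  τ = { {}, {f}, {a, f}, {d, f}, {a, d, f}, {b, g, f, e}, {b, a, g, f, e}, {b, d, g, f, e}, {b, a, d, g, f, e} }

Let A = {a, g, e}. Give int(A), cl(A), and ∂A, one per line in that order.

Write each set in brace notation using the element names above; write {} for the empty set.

opens ⊆ A: {}; union → int = {}
complement {b, d, f}; its interior {d, f}; cl(A) = X∖{d, f} = {b, a, g, e}
boundary = {b, a, g, e} ∖ {} = {b, a, g, e}

int(A) = {}
cl(A)  = {b, a, g, e}
∂A     = {b, a, g, e}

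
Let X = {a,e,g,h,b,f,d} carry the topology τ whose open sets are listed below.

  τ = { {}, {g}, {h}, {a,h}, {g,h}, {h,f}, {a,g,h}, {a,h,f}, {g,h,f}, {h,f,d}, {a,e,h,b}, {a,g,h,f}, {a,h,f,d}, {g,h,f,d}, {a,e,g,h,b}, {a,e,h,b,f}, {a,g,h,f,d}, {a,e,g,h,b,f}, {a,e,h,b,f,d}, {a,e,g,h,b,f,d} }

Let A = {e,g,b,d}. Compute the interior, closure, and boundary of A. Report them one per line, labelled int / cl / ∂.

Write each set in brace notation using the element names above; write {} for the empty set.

int(A) = {g}
cl(A)  = {e,g,b,d}
∂A     = {e,b,d}

opens ⊆ A: {}, {g}; union → int = {g}
complement {a,h,f}; its interior {a,h,f}; cl(A) = X∖{a,h,f} = {e,g,b,d}
boundary = {e,g,b,d} ∖ {g} = {e,b,d}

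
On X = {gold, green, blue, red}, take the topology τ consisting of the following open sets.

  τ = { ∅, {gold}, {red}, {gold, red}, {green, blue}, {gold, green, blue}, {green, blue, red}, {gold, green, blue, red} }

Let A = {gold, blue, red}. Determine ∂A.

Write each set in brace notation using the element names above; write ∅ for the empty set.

{green, blue}

U open, U⊆A: ∅, {red}, {gold}, {gold, red}. int(A) = ⋃ = {gold, red}
X∖A={green}, int(X∖A)=∅, hence cl(A)={gold, green, blue, red}
∂A: remove int from cl → {green, blue}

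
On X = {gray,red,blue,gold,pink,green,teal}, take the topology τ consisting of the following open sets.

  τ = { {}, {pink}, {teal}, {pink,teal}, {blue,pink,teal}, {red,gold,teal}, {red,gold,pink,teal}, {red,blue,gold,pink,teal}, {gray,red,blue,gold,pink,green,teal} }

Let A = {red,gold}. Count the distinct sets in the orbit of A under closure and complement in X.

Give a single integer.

closure: X∖int(X∖A) = X∖{blue,pink,teal} = {gray,red,gold,green}
Let k=closure and c=complement:
  1. A     = {red,gold}
  2. kA    = {gray,red,gold,green}
  3. cA    = {gray,blue,pink,green,teal}
  4. ckA   = {blue,pink,teal}
  5. kcA   = {gray,red,blue,gold,pink,green,teal}
  6. ckcA  = {}
— saturated at 6

6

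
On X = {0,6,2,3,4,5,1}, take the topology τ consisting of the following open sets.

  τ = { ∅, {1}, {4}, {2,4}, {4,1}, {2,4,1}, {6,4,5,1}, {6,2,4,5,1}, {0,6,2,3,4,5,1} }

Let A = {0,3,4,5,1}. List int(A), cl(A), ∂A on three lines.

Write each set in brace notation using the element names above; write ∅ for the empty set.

int(A) = {4,1}
cl(A)  = {0,6,2,3,4,5,1}
∂A     = {0,6,2,3,5}

opens ⊆ A: ∅, {4}, {1}, {4,1}; union → int = {4,1}
complement {6,2}; its interior ∅; cl(A) = X∖∅ = {0,6,2,3,4,5,1}
boundary = {0,6,2,3,4,5,1} ∖ {4,1} = {0,6,2,3,5}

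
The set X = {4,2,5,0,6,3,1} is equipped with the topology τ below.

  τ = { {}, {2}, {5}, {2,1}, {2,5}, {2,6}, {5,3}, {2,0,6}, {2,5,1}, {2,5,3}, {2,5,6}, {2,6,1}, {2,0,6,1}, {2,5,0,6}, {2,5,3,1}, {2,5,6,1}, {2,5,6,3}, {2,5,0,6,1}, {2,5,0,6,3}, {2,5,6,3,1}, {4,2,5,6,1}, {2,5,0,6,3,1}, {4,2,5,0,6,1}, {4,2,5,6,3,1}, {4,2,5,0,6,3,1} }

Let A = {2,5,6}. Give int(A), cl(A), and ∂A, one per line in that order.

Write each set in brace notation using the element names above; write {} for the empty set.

int(A) = {2,5,6}
cl(A)  = {4,2,5,0,6,3,1}
∂A     = {4,0,3,1}

open subsets of A: {}, {2}, {5}, {2,5}, {2,6}, {2,5,6}; so int(A) = {2,5,6}
closure: X∖int(X∖A) = X∖{} = {4,2,5,0,6,3,1}
∂A = {4,2,5,0,6,3,1} minus {2,5,6} = {4,0,3,1}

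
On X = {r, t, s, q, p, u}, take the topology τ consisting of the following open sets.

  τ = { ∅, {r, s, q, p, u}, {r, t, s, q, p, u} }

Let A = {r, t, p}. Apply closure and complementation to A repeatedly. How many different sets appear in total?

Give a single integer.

4

complement {s, q, u}; its interior ∅; cl(A) = X∖∅ = {r, t, s, q, p, u}
With k = closure, c = complement:
  1. A     = {r, t, p}
  2. kA    = {r, t, s, q, p, u}
  3. cA    = {s, q, u}
  4. ckA   = ∅
k, c of each give nothing new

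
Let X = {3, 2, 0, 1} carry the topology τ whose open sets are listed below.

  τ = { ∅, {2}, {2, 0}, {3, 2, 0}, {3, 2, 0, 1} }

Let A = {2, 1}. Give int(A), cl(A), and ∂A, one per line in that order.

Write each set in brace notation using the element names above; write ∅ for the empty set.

int(A) = {2}
cl(A)  = {3, 2, 0, 1}
∂A     = {3, 0, 1}

interior: largest open inside A is {2} (from ∅, {2})
cl via duality: int({3, 0}) = ∅, so X∖∅ = {3, 2, 0, 1}
cl∖int = {3, 0, 1}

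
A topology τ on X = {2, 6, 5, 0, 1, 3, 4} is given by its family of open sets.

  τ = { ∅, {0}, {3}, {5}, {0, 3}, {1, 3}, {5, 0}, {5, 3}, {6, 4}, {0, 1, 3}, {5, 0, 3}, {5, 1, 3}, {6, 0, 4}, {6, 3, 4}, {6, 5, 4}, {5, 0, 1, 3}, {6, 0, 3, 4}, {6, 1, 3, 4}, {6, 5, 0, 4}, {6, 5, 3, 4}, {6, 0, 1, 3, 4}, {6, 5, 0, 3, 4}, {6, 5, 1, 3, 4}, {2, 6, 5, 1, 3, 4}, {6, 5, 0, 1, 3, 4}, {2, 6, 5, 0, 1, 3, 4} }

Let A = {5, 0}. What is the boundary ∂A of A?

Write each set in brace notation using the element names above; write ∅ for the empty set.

{2}

interior: largest open inside A is {5, 0} (from ∅, {0}, {5}, {5, 0})
cl via duality: int({2, 6, 1, 3, 4}) = {6, 1, 3, 4}, so X∖{6, 1, 3, 4} = {2, 5, 0}
cl∖int = {2}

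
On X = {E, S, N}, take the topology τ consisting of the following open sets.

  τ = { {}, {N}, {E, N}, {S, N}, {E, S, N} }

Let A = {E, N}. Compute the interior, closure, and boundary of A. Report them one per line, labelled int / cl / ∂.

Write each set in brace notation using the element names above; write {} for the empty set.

int(A) = {E, N}
cl(A)  = {E, S, N}
∂A     = {S}

U open, U⊆A: {}, {N}, {E, N}. int(A) = ⋃ = {E, N}
X∖A={S}, int(X∖A)={}, hence cl(A)={E, S, N}
∂A: remove int from cl → {S}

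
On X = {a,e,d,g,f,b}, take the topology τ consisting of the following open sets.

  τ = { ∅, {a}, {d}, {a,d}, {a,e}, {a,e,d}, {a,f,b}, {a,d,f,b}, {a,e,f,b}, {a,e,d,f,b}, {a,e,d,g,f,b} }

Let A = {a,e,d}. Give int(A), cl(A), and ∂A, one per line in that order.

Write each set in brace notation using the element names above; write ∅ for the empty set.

int(A) = {a,e,d}
cl(A)  = {a,e,d,g,f,b}
∂A     = {g,f,b}

opens ⊆ A: ∅, {d}, {a}, {a,e}, {a,d}, {a,e,d}; union → int = {a,e,d}
complement {g,f,b}; its interior ∅; cl(A) = X∖∅ = {a,e,d,g,f,b}
boundary = {a,e,d,g,f,b} ∖ {a,e,d} = {g,f,b}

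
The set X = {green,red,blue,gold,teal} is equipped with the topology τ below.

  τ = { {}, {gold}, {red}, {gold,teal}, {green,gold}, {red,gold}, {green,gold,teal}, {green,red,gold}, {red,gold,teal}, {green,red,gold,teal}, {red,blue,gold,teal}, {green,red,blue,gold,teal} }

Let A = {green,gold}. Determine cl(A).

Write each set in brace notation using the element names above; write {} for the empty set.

complement {red,blue,teal}; its interior {red}; cl(A) = X∖{red} = {green,blue,gold,teal}

{green,blue,gold,teal}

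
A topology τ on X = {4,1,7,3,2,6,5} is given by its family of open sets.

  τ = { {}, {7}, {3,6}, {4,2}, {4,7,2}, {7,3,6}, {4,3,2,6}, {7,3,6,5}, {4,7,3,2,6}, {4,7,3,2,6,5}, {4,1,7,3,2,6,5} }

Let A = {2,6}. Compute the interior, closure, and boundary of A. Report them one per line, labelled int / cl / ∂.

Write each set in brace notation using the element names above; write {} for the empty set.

U open, U⊆A: {}. int(A) = ⋃ = {}
X∖A={4,1,7,3,5}, int(X∖A)={7}, hence cl(A)={4,1,3,2,6,5}
∂A: remove int from cl → {4,1,3,2,6,5}

int(A) = {}
cl(A)  = {4,1,3,2,6,5}
∂A     = {4,1,3,2,6,5}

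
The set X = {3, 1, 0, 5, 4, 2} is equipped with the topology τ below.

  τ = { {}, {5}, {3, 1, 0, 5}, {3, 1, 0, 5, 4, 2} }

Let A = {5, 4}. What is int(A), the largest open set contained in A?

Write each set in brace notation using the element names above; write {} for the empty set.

opens ⊆ A: {}, {5}; union → int = {5}

{5}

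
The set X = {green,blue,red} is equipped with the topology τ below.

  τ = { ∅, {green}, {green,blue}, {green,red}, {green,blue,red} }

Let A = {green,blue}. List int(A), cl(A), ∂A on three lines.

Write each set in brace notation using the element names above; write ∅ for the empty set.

int(A) = {green,blue}
cl(A)  = {green,blue,red}
∂A     = {red}

open subsets of A: ∅, {green}, {green,blue}; so int(A) = {green,blue}
closure: X∖int(X∖A) = X∖∅ = {green,blue,red}
∂A = {green,blue,red} minus {green,blue} = {red}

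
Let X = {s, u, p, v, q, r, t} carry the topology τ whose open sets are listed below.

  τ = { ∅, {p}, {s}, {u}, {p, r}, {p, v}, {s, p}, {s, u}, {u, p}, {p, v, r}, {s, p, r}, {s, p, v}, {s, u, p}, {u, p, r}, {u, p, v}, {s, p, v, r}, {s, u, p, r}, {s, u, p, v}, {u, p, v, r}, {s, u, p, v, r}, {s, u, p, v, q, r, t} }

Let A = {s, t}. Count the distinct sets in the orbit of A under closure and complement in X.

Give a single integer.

6

closure: X∖int(X∖A) = X∖{u, p, v, r} = {s, q, t}
Let k=closure and c=complement:
  1. A     = {s, t}
  2. kA    = {s, q, t}
  3. cA    = {u, p, v, q, r}
  4. ckA   = {u, p, v, r}
  5. kcA   = {u, p, v, q, r, t}
  6. ckcA  = {s}
— saturated at 6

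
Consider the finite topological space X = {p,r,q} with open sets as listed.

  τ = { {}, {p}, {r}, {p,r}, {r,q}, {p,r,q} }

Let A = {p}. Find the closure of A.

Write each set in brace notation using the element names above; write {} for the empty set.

complement {r,q}; its interior {r,q}; cl(A) = X∖{r,q} = {p}

{p}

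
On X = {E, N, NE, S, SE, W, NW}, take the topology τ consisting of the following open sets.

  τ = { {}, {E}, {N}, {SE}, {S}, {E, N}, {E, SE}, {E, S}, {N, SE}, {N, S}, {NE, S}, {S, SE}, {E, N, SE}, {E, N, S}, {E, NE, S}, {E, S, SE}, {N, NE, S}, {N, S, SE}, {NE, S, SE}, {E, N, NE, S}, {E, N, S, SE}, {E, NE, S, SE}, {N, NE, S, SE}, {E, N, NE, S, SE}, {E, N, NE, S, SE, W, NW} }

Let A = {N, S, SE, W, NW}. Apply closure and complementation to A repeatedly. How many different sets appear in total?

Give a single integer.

8

closure: X∖int(X∖A) = X∖{E} = {N, NE, S, SE, W, NW}
Let k=closure and c=complement:
  1. A     = {N, S, SE, W, NW}
  2. kA    = {N, NE, S, SE, W, NW}
  3. cA    = {E, NE}
  4. ckA   = {E}
  5. kcA   = {E, NE, W, NW}
  6. kckA  = {E, W, NW}
  7. ckcA  = {N, S, SE}
  8. ckckA = {N, NE, S, SE}
— saturated at 8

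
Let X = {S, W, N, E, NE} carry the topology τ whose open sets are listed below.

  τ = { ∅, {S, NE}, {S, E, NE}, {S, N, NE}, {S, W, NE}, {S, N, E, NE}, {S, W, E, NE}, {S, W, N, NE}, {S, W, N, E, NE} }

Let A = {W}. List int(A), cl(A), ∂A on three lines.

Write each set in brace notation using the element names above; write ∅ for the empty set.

int(A) = ∅
cl(A)  = {W}
∂A     = {W}

opens ⊆ A: ∅; union → int = ∅
complement {S, N, E, NE}; its interior {S, N, E, NE}; cl(A) = X∖{S, N, E, NE} = {W}
boundary = {W} ∖ ∅ = {W}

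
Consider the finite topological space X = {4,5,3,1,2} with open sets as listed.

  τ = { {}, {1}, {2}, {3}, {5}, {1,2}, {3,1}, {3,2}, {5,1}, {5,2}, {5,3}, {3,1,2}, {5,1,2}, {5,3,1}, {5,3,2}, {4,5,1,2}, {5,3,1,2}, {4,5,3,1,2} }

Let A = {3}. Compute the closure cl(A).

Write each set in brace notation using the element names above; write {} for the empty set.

{3}

complement {4,5,1,2}; its interior {4,5,1,2}; cl(A) = X∖{4,5,1,2} = {3}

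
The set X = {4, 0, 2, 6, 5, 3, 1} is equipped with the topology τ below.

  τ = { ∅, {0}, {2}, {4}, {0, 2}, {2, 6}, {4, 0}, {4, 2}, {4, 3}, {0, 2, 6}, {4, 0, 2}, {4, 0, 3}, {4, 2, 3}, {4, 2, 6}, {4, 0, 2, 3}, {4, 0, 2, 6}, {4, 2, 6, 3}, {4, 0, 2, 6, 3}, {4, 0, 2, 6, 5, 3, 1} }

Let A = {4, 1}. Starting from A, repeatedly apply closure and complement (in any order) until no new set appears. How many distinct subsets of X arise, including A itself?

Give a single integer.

complement {0, 2, 6, 5, 3}; its interior {0, 2, 6}; cl(A) = X∖{0, 2, 6} = {4, 5, 3, 1}
With k = closure, c = complement:
  1. A     = {4, 1}
  2. kA    = {4, 5, 3, 1}
  3. cA    = {0, 2, 6, 5, 3}
  4. ckA   = {0, 2, 6}
  5. kcA   = {0, 2, 6, 5, 3, 1}
  6. kckA  = {0, 2, 6, 5, 1}
  7. ckcA  = {4}
  8. ckckA = {4, 3}
k, c of each give nothing new

8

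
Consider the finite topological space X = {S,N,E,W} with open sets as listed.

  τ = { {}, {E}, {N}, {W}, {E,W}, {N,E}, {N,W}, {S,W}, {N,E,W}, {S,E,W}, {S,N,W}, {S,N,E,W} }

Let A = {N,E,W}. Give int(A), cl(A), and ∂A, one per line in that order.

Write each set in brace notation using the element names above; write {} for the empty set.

opens ⊆ A: {}, {N}, {E}, {W}, {N,E}, {N,W}, {E,W}, {N,E,W}; union → int = {N,E,W}
complement {S}; its interior {}; cl(A) = X∖{} = {S,N,E,W}
boundary = {S,N,E,W} ∖ {N,E,W} = {S}

int(A) = {N,E,W}
cl(A)  = {S,N,E,W}
∂A     = {S}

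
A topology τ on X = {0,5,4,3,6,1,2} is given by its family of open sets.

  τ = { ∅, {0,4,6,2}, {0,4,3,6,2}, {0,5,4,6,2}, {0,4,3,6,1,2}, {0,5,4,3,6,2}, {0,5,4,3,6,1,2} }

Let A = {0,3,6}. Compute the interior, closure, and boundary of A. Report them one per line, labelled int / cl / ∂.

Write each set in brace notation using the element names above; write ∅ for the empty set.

int(A) = ∅
cl(A)  = {0,5,4,3,6,1,2}
∂A     = {0,5,4,3,6,1,2}

open subsets of A: ∅; so int(A) = ∅
closure: X∖int(X∖A) = X∖∅ = {0,5,4,3,6,1,2}
∂A = {0,5,4,3,6,1,2} minus ∅ = {0,5,4,3,6,1,2}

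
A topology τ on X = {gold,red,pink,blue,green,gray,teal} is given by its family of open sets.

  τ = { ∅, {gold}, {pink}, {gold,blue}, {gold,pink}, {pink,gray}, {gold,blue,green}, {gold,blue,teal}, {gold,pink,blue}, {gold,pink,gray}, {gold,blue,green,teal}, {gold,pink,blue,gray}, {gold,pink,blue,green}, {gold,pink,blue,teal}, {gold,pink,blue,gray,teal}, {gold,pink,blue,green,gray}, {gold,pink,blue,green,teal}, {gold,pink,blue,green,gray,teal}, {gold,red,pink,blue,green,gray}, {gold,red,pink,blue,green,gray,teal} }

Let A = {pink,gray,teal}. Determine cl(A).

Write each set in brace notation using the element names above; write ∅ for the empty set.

X∖A={gold,red,blue,green}, int(X∖A)={gold,blue,green}, hence cl(A)={red,pink,gray,teal}

{red,pink,gray,teal}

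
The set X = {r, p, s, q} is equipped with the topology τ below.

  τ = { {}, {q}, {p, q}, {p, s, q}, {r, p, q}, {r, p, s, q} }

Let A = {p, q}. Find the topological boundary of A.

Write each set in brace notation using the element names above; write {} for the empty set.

{r, s}

interior: largest open inside A is {p, q} (from {}, {q}, {p, q})
cl via duality: int({r, s}) = {}, so X∖{} = {r, p, s, q}
cl∖int = {r, s}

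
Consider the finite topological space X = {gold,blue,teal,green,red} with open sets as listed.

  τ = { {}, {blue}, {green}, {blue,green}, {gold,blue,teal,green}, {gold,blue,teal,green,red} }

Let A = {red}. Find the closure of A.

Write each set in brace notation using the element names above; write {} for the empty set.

{red}

cl via duality: int({gold,blue,teal,green}) = {gold,blue,teal,green}, so X∖{gold,blue,teal,green} = {red}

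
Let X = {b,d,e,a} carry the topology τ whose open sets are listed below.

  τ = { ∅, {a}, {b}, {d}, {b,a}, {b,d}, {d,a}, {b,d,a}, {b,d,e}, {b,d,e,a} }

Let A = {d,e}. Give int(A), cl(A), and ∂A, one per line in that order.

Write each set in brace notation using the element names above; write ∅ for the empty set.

int(A) = {d}
cl(A)  = {d,e}
∂A     = {e}

open subsets of A: ∅, {d}; so int(A) = {d}
closure: X∖int(X∖A) = X∖{b,a} = {d,e}
∂A = {d,e} minus {d} = {e}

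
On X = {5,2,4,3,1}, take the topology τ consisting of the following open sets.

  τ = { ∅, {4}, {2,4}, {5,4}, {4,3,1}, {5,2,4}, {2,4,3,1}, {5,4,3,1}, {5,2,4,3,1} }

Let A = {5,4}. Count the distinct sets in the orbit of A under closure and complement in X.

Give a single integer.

4

complement {2,3,1}; its interior ∅; cl(A) = X∖∅ = {5,2,4,3,1}
With k = closure, c = complement:
  1. A     = {5,4}
  2. kA    = {5,2,4,3,1}
  3. cA    = {2,3,1}
  4. ckA   = ∅
k, c of each give nothing new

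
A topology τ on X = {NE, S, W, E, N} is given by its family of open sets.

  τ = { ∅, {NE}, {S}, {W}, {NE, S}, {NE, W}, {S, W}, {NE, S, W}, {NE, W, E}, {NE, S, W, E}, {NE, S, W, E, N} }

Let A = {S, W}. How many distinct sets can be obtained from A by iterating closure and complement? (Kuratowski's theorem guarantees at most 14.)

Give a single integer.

4

closure: X∖int(X∖A) = X∖{NE} = {S, W, E, N}
Let k=closure and c=complement:
  1. A     = {S, W}
  2. kA    = {S, W, E, N}
  3. cA    = {NE, E, N}
  4. ckA   = {NE}
— saturated at 4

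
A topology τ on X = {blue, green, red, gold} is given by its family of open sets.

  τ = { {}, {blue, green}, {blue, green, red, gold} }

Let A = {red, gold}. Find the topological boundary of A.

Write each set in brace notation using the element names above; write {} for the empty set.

{red, gold}

open subsets of A: {}; so int(A) = {}
closure: X∖int(X∖A) = X∖{blue, green} = {red, gold}
∂A = {red, gold} minus {} = {red, gold}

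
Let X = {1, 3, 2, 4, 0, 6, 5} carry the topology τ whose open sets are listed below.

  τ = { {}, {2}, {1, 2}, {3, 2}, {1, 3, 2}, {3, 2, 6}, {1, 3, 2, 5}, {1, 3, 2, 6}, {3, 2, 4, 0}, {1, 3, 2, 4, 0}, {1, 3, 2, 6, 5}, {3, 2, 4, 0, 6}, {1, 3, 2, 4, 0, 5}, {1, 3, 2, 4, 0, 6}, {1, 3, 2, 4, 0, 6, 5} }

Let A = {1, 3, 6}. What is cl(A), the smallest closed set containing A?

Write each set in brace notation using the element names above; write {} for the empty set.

{1, 3, 4, 0, 6, 5}

closure: X∖int(X∖A) = X∖{2} = {1, 3, 4, 0, 6, 5}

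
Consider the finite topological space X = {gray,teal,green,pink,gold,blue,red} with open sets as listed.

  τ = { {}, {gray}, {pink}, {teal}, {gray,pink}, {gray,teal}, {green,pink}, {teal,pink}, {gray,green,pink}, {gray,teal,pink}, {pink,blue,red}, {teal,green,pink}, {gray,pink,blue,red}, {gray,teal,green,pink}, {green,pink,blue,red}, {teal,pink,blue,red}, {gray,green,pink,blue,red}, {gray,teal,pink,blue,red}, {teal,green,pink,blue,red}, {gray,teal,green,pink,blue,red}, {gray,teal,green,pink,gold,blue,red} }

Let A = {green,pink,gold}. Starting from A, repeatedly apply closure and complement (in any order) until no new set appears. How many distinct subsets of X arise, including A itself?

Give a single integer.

closure: X∖int(X∖A) = X∖{gray,teal} = {green,pink,gold,blue,red}
Let k=closure and c=complement:
  1. A     = {green,pink,gold}
  2. kA    = {green,pink,gold,blue,red}
  3. cA    = {gray,teal,blue,red}
  4. ckA   = {gray,teal}
  5. kcA   = {gray,teal,gold,blue,red}
  6. kckA  = {gray,teal,gold}
  7. ckcA  = {green,pink}
  8. ckckA = {green,pink,blue,red}
— saturated at 8

8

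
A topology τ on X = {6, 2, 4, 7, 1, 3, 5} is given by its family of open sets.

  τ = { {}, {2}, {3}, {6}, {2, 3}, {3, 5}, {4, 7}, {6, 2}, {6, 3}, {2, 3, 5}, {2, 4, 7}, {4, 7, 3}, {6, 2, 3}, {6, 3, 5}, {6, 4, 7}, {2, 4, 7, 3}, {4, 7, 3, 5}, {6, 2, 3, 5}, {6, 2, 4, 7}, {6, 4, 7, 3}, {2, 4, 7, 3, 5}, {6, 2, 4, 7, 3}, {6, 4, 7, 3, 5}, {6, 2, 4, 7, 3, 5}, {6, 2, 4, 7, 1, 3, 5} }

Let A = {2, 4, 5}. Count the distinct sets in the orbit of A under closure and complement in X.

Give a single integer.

12

complement {6, 7, 1, 3}; its interior {6, 3}; cl(A) = X∖{6, 3} = {2, 4, 7, 1, 5}
With k = closure, c = complement:
  1. A     = {2, 4, 5}
  2. kA    = {2, 4, 7, 1, 5}
  3. cA    = {6, 7, 1, 3}
  4. ckA   = {6, 3}
  5. kcA   = {6, 4, 7, 1, 3, 5}
  6. kckA  = {6, 1, 3, 5}
  7. ckcA  = {2}
  8. ckckA = {2, 4, 7}
  9. kckcA = {2, 1}
  10. kckckA = {2, 4, 7, 1}
  11. ckckcA = {6, 4, 7, 3, 5}
  12. ckckckA = {6, 3, 5}
k, c of each give nothing new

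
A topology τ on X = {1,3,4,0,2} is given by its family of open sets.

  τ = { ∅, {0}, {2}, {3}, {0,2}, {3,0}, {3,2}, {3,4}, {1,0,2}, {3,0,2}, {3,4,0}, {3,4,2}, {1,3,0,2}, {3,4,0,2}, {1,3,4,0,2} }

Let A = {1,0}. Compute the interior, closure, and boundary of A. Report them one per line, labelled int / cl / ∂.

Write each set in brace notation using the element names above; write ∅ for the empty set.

int(A) = {0}
cl(A)  = {1,0}
∂A     = {1}

open subsets of A: ∅, {0}; so int(A) = {0}
closure: X∖int(X∖A) = X∖{3,4,2} = {1,0}
∂A = {1,0} minus {0} = {1}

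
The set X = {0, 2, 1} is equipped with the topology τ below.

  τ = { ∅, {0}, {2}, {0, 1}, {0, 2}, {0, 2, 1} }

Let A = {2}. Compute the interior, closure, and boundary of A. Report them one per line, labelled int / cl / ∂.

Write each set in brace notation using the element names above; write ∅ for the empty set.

opens ⊆ A: ∅, {2}; union → int = {2}
complement {0, 1}; its interior {0, 1}; cl(A) = X∖{0, 1} = {2}
boundary = {2} ∖ {2} = ∅

int(A) = {2}
cl(A)  = {2}
∂A     = ∅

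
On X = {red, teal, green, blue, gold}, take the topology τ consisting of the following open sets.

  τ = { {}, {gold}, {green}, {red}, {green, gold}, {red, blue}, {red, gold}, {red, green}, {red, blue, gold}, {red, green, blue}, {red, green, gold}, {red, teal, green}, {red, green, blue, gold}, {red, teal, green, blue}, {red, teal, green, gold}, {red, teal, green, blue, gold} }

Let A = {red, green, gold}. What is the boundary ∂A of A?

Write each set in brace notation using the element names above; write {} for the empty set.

{teal, blue}

interior: largest open inside A is {red, green, gold} (from {}, {gold}, {green}, {red}, {green, gold}, {red, gold}, {red, green}, {red, green, gold})
cl via duality: int({teal, blue}) = {}, so X∖{} = {red, teal, green, blue, gold}
cl∖int = {teal, blue}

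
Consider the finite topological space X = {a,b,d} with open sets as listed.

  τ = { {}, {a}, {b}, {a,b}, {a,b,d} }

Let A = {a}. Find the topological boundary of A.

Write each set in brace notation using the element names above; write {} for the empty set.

opens ⊆ A: {}, {a}; union → int = {a}
complement {b,d}; its interior {b}; cl(A) = X∖{b} = {a,d}
boundary = {a,d} ∖ {a} = {d}

{d}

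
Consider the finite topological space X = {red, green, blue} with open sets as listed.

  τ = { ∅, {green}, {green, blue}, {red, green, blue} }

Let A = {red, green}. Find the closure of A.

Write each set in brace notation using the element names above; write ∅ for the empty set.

{red, green, blue}

X∖A={blue}, int(X∖A)=∅, hence cl(A)={red, green, blue}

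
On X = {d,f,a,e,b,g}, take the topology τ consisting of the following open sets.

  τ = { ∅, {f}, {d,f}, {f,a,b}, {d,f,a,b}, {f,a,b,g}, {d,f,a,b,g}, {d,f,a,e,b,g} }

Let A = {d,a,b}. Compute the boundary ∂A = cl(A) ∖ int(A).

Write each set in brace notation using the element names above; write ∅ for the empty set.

open subsets of A: ∅; so int(A) = ∅
closure: X∖int(X∖A) = X∖{f} = {d,a,e,b,g}
∂A = {d,a,e,b,g} minus ∅ = {d,a,e,b,g}

{d,a,e,b,g}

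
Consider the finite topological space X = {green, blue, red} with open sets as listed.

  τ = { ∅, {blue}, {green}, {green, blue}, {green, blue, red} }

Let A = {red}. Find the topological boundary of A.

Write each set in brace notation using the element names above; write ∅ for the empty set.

opens ⊆ A: ∅; union → int = ∅
complement {green, blue}; its interior {green, blue}; cl(A) = X∖{green, blue} = {red}
boundary = {red} ∖ ∅ = {red}

{red}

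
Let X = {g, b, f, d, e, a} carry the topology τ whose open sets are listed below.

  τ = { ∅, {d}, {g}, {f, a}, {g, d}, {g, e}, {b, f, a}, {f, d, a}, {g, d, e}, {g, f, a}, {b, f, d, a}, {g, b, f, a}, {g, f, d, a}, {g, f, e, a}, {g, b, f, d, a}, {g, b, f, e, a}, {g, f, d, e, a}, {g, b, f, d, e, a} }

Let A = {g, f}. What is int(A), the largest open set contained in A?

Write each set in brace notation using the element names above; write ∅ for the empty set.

open subsets of A: ∅, {g}; so int(A) = {g}

{g}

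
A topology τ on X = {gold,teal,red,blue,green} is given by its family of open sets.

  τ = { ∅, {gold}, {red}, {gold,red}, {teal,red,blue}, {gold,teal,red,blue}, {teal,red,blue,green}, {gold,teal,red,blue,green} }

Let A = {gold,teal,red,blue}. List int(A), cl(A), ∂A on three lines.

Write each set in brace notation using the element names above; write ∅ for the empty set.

int(A) = {gold,teal,red,blue}
cl(A)  = {gold,teal,red,blue,green}
∂A     = {green}

opens ⊆ A: ∅, {red}, {gold}, {gold,red}, {teal,red,blue}, {gold,teal,red,blue}; union → int = {gold,teal,red,blue}
complement {green}; its interior ∅; cl(A) = X∖∅ = {gold,teal,red,blue,green}
boundary = {gold,teal,red,blue,green} ∖ {gold,teal,red,blue} = {green}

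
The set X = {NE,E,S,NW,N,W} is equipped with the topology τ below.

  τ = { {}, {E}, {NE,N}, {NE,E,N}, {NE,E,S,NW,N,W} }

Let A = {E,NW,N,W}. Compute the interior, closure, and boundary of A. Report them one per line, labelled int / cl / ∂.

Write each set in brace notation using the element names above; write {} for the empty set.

int(A) = {E}
cl(A)  = {NE,E,S,NW,N,W}
∂A     = {NE,S,NW,N,W}

interior: largest open inside A is {E} (from {}, {E})
cl via duality: int({NE,S}) = {}, so X∖{} = {NE,E,S,NW,N,W}
cl∖int = {NE,S,NW,N,W}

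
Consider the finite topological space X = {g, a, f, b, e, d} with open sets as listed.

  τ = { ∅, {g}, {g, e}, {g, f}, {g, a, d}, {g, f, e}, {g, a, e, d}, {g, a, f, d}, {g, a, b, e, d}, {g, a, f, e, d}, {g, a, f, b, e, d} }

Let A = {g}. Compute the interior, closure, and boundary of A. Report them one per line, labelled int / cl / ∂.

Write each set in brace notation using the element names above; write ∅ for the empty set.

int(A) = {g}
cl(A)  = {g, a, f, b, e, d}
∂A     = {a, f, b, e, d}

U open, U⊆A: ∅, {g}. int(A) = ⋃ = {g}
X∖A={a, f, b, e, d}, int(X∖A)=∅, hence cl(A)={g, a, f, b, e, d}
∂A: remove int from cl → {a, f, b, e, d}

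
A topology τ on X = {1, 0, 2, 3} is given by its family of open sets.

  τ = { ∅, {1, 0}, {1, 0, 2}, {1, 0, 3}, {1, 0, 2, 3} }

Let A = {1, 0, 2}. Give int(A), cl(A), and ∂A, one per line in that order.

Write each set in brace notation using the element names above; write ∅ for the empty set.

int(A) = {1, 0, 2}
cl(A)  = {1, 0, 2, 3}
∂A     = {3}

opens ⊆ A: ∅, {1, 0}, {1, 0, 2}; union → int = {1, 0, 2}
complement {3}; its interior ∅; cl(A) = X∖∅ = {1, 0, 2, 3}
boundary = {1, 0, 2, 3} ∖ {1, 0, 2} = {3}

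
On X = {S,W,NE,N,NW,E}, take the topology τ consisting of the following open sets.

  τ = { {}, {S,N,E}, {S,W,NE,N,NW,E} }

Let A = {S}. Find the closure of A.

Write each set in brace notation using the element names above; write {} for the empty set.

{S,W,NE,N,NW,E}

cl via duality: int({W,NE,N,NW,E}) = {}, so X∖{} = {S,W,NE,N,NW,E}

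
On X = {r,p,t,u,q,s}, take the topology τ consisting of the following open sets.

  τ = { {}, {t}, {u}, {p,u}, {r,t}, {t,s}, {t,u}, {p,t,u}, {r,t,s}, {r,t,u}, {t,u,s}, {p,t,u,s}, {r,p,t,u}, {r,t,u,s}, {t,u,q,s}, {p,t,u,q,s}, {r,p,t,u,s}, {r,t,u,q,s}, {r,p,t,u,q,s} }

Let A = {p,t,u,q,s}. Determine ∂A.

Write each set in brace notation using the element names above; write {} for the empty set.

U open, U⊆A: {}, {t}, {u}, {p,u}, {t,u}, {t,s}, {p,t,u}, {t,u,s}, {t,u,q,s}, {p,t,u,s}, {p,t,u,q,s}. int(A) = ⋃ = {p,t,u,q,s}
X∖A={r}, int(X∖A)={}, hence cl(A)={r,p,t,u,q,s}
∂A: remove int from cl → {r}

{r}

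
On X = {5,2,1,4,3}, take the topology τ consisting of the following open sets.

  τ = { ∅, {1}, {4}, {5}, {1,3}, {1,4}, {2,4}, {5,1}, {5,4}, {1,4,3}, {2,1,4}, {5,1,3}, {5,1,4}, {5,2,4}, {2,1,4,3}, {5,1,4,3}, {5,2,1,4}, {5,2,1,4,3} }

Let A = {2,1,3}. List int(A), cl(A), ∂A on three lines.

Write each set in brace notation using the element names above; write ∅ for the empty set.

open subsets of A: ∅, {1}, {1,3}; so int(A) = {1,3}
closure: X∖int(X∖A) = X∖{5,4} = {2,1,3}
∂A = {2,1,3} minus {1,3} = {2}

int(A) = {1,3}
cl(A)  = {2,1,3}
∂A     = {2}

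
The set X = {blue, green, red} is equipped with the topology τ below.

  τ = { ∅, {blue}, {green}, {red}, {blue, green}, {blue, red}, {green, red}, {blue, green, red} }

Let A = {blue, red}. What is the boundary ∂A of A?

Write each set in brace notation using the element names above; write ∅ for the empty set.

open subsets of A: ∅, {red}, {blue}, {blue, red}; so int(A) = {blue, red}
closure: X∖int(X∖A) = X∖{green} = {blue, red}
∂A = {blue, red} minus {blue, red} = ∅

∅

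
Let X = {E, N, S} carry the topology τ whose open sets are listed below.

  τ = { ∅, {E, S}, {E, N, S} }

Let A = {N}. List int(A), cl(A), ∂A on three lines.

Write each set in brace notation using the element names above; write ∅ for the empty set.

int(A) = ∅
cl(A)  = {N}
∂A     = {N}

open subsets of A: ∅; so int(A) = ∅
closure: X∖int(X∖A) = X∖{E, S} = {N}
∂A = {N} minus ∅ = {N}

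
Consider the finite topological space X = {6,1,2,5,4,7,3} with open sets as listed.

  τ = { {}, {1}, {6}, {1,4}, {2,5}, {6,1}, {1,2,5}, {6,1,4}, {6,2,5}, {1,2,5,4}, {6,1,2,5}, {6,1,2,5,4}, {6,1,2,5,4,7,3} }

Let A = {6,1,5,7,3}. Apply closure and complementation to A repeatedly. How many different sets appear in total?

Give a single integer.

10

cl via duality: int({2,4}) = {}, so X∖{} = {6,1,2,5,4,7,3}
Write k for closure, c for complement:
  1. A     = {6,1,5,7,3}
  2. kA    = {6,1,2,5,4,7,3}
  3. cA    = {2,4}
  4. ckA   = {}
  5. kcA   = {2,5,4,7,3}
  6. ckcA  = {6,1}
  7. kckcA = {6,1,4,7,3}
  8. ckckcA = {2,5}
  9. kckckcA = {2,5,7,3}
  10. ckckckcA = {6,1,4}
applying k or c yields no new set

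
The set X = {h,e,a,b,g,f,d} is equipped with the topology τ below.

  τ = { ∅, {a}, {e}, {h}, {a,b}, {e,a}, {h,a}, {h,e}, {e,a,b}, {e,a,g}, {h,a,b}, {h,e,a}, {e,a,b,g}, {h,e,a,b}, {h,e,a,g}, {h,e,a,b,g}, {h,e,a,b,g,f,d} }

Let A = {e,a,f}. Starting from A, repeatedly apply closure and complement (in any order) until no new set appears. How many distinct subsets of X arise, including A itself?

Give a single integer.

X∖A={h,b,g,d}, int(X∖A)={h}, hence cl(A)={e,a,b,g,f,d}
Orbit (k=closure, c=complement):
  1. A     = {e,a,f}
  2. kA    = {e,a,b,g,f,d}
  3. cA    = {h,b,g,d}
  4. ckA   = {h}
  5. kcA   = {h,b,g,f,d}
  6. kckA  = {h,f,d}
  7. ckcA  = {e,a}
  8. ckckA = {e,a,b,g}
(closed under both — stop)

8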